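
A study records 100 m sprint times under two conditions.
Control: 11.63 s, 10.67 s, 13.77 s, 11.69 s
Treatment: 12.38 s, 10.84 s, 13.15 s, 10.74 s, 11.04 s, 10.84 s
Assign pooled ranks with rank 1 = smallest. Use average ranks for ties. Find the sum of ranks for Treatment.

31

Sorted (ascending): 10.67, 10.74, 10.84, 10.84, 11.04, 11.63, 11.69, 12.38, 13.15, 13.77
The 2 values of 10.84 occupy positions 3–4 → average rank (3+4)/2 = 3.5.
Treatment values → pooled ranks: 12.38→8, 10.84→3.5, 13.15→9, 10.74→2, 11.04→5, 10.84→3.5
Rank sum = 8 + 3.5 + 9 + 2 + 5 + 3.5 = 31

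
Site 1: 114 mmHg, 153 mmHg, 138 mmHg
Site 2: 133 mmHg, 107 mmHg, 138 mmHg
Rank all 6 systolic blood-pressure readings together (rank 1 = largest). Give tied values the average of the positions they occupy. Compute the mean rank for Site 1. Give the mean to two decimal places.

Sorted (descending): 153, 138, 138, 133, 114, 107
The 2 values of 138 occupy positions 2–3 → average rank (2+3)/2 = 2.5.
Site 1 values → pooled ranks: 114→5, 153→1, 138→2.5
Mean rank = (5 + 1 + 2.5) / 3 = 2.83

2.83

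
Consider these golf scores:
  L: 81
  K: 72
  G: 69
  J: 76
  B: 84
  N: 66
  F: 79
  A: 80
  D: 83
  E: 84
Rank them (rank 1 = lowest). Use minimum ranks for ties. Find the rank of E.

9

Sorted (ascending): 66, 69, 72, 76, 79, 80, 81, 83, 84, 84
The 2 values of 84 occupy positions 9–10 → each gets rank 9.
E has value 84 → rank 9.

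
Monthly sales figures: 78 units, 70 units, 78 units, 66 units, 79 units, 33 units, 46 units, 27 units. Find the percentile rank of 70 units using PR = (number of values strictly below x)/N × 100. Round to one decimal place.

50.0

N = 8.
Strictly below 70: 4. Equal to 70: 1.
PR = 4/8 × 100 = 50.0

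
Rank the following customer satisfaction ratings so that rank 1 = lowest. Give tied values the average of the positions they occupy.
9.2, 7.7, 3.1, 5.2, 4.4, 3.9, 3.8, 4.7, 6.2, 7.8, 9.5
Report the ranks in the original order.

10, 8, 1, 6, 4, 3, 2, 5, 7, 9, 11

Sorted (ascending): 3.1, 3.8, 3.9, 4.4, 4.7, 5.2, 6.2, 7.7, 7.8, 9.2, 9.5
No ties — each value takes its position as its rank.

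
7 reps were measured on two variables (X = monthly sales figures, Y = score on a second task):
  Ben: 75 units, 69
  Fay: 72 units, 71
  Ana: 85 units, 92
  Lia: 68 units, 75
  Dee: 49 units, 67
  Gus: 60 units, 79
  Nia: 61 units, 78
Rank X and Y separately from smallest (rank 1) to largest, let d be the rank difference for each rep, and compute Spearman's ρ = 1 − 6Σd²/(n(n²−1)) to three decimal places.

Ranks of variable 1: 6, 5, 7, 4, 1, 2, 3
Ranks of variable 2: 2, 3, 7, 4, 1, 6, 5
d = r₁ − r₂: 4, 2, 0, 0, 0, -4, -2
d²: 16, 4, 0, 0, 0, 16, 4; Σd² = 40
ρ = 1 − 6·40/(7·48) = 1 − 240/336 = 0.286

0.286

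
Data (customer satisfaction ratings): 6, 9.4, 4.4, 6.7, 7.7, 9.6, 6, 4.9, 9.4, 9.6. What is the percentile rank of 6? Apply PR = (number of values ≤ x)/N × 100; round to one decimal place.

40.0

N = 10.
Strictly below 6: 2. Equal to 6: 2.
PR = 4/10 × 100 = 40.0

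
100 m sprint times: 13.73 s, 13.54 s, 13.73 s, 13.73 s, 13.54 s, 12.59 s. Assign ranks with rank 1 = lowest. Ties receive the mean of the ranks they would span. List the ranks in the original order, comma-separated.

Sorted (ascending): 12.59, 13.54, 13.54, 13.73, 13.73, 13.73
The 2 values of 13.54 occupy positions 2–3 → average rank (2+3)/2 = 2.5.
The 3 values of 13.73 occupy positions 4–6 → average rank 5.

5, 2.5, 5, 5, 2.5, 1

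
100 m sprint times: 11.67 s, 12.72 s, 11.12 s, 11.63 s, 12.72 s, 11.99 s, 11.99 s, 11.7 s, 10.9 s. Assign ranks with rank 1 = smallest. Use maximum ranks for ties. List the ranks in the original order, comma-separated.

Sorted (ascending): 10.9, 11.12, 11.63, 11.67, 11.7, 11.99, 11.99, 12.72, 12.72
The 2 values of 11.99 occupy positions 6–7 → each gets rank 7.
The 2 values of 12.72 occupy positions 8–9 → each gets rank 9.

4, 9, 2, 3, 9, 7, 7, 5, 1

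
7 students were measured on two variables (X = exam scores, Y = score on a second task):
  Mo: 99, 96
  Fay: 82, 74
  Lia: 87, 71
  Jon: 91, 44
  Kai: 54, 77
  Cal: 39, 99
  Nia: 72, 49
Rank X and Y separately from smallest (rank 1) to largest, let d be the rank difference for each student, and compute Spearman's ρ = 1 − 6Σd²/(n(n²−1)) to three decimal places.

Ranks of variable 1: 7, 4, 5, 6, 2, 1, 3
Ranks of variable 2: 6, 4, 3, 1, 5, 7, 2
d = r₁ − r₂: 1, 0, 2, 5, -3, -6, 1
d²: 1, 0, 4, 25, 9, 36, 1; Σd² = 76
ρ = 1 − 6·76/(7·48) = 1 − 456/336 = -0.357

-0.357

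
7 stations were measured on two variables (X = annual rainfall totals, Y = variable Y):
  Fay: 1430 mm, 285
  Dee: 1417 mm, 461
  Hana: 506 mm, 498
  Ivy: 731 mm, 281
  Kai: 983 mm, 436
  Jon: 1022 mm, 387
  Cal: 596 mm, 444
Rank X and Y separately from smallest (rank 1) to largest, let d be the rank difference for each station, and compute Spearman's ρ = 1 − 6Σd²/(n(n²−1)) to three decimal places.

Ranks of variable 1: 7, 6, 1, 3, 4, 5, 2
Ranks of variable 2: 2, 6, 7, 1, 4, 3, 5
d = r₁ − r₂: 5, 0, -6, 2, 0, 2, -3
d²: 25, 0, 36, 4, 0, 4, 9; Σd² = 78
ρ = 1 − 6·78/(7·48) = 1 − 468/336 = -0.393

-0.393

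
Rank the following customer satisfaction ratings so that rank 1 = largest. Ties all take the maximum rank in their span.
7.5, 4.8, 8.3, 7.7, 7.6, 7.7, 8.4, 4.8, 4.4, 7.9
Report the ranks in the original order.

Sorted (descending): 8.4, 8.3, 7.9, 7.7, 7.7, 7.6, 7.5, 4.8, 4.8, 4.4
The 2 values of 7.7 occupy positions 4–5 → each gets rank 5.
The 2 values of 4.8 occupy positions 8–9 → each gets rank 9.

7, 9, 2, 5, 6, 5, 1, 9, 10, 3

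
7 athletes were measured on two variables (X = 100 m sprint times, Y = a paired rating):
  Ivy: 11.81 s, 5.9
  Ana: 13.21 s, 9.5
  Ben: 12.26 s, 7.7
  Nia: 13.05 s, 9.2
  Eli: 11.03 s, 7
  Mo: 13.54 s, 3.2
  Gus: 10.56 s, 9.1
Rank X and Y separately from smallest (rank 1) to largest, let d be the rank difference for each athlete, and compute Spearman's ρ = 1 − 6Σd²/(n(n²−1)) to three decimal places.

0.000

Ranks of variable 1: 3, 6, 4, 5, 2, 7, 1
Ranks of variable 2: 2, 7, 4, 6, 3, 1, 5
d = r₁ − r₂: 1, -1, 0, -1, -1, 6, -4
d²: 1, 1, 0, 1, 1, 36, 16; Σd² = 56
ρ = 1 − 6·56/(7·48) = 1 − 336/336 = 0.000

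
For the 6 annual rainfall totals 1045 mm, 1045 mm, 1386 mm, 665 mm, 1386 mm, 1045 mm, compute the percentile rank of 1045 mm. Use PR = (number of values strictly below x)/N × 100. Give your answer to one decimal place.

16.7

N = 6.
Strictly below 1045: 1. Equal to 1045: 3.
PR = 1/6 × 100 = 16.7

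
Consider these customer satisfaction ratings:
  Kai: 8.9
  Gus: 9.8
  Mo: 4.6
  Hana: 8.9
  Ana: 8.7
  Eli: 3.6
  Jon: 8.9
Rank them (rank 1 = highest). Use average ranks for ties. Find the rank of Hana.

3

Sorted (descending): 9.8, 8.9, 8.9, 8.9, 8.7, 4.6, 3.6
The 3 values of 8.9 occupy positions 2–4 → average rank 3.
Hana has value 8.9 → rank 3.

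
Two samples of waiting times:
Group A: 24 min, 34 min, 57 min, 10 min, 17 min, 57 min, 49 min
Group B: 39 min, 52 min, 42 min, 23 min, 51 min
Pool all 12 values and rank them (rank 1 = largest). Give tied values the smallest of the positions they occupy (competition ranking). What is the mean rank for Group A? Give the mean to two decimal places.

6.71

Sorted (descending): 57, 57, 52, 51, 49, 42, 39, 34, 24, 23, 17, 10
The 2 values of 57 occupy positions 1–2 → each gets rank 1.
Group A values → pooled ranks: 24→9, 34→8, 57→1, 10→12, 17→11, 57→1, 49→5
Mean rank = (9 + 8 + 1 + 12 + 11 + 1 + 5) / 7 = 6.71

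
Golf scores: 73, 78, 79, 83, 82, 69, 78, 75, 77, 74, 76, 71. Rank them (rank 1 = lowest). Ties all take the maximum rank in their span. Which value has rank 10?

Sorted (ascending): 69, 71, 73, 74, 75, 76, 77, 78, 78, 79, 82, 83
The 2 values of 78 occupy positions 8–9 → each gets rank 9.
Rank 10 → value 79.

79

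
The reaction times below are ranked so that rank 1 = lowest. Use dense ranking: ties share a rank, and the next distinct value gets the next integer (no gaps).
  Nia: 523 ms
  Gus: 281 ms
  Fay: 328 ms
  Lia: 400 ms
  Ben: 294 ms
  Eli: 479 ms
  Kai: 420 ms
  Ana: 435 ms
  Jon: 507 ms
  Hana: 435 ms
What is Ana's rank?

Sorted (ascending): 281, 294, 328, 400, 420, 435, 435, 479, 507, 523
The 2 values of 435 share dense rank 6.
Remaining distinct values take the next consecutive integers.
Ana has value 435 ms → rank 6.

6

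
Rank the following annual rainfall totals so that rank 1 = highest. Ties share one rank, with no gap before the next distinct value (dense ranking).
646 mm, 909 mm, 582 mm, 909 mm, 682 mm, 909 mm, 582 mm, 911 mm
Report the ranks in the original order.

4, 2, 5, 2, 3, 2, 5, 1

Sorted (descending): 911, 909, 909, 909, 682, 646, 582, 582
The 3 values of 909 share dense rank 2.
The 2 values of 582 share dense rank 5.
Remaining distinct values take the next consecutive integers.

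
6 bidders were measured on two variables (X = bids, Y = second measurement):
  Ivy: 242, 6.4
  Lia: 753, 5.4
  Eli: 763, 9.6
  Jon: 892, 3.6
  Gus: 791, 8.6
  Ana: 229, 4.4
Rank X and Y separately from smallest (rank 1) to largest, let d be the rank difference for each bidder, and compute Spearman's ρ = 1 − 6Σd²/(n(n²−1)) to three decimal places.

0.029

Ranks of variable 1: 2, 3, 4, 6, 5, 1
Ranks of variable 2: 4, 3, 6, 1, 5, 2
d = r₁ − r₂: -2, 0, -2, 5, 0, -1
d²: 4, 0, 4, 25, 0, 1; Σd² = 34
ρ = 1 − 6·34/(6·35) = 1 − 204/210 = 0.029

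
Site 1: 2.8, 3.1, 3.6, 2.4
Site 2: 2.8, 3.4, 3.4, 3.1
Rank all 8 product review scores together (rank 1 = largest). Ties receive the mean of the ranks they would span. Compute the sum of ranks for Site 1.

Sorted (descending): 3.6, 3.4, 3.4, 3.1, 3.1, 2.8, 2.8, 2.4
The 2 values of 3.4 occupy positions 2–3 → average rank (2+3)/2 = 2.5.
The 2 values of 3.1 occupy positions 4–5 → average rank (4+5)/2 = 4.5.
The 2 values of 2.8 occupy positions 6–7 → average rank (6+7)/2 = 6.5.
Site 1 values → pooled ranks: 2.8→6.5, 3.1→4.5, 3.6→1, 2.4→8
Rank sum = 6.5 + 4.5 + 1 + 8 = 20

20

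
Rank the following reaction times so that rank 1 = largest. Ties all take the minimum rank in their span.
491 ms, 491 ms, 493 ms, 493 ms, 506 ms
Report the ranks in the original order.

4, 4, 2, 2, 1

Sorted (descending): 506, 493, 493, 491, 491
The 2 values of 493 occupy positions 2–3 → each gets rank 2.
The 2 values of 491 occupy positions 4–5 → each gets rank 4.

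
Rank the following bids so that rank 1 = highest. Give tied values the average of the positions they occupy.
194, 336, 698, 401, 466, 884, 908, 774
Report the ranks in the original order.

8, 7, 4, 6, 5, 2, 1, 3

Sorted (descending): 908, 884, 774, 698, 466, 401, 336, 194
No ties — each value takes its position as its rank.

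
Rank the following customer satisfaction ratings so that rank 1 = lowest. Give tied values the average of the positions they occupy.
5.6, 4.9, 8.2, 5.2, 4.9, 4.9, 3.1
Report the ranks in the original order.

6, 3, 7, 5, 3, 3, 1

Sorted (ascending): 3.1, 4.9, 4.9, 4.9, 5.2, 5.6, 8.2
The 3 values of 4.9 occupy positions 2–4 → average rank 3.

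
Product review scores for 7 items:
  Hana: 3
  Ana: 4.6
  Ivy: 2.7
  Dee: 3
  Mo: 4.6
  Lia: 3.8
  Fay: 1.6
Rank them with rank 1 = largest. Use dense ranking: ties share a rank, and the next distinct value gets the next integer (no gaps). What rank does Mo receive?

1

Sorted (descending): 4.6, 4.6, 3.8, 3, 3, 2.7, 1.6
The 2 values of 4.6 share dense rank 1.
The 2 values of 3 share dense rank 3.
Remaining distinct values take the next consecutive integers.
Mo has value 4.6 → rank 1.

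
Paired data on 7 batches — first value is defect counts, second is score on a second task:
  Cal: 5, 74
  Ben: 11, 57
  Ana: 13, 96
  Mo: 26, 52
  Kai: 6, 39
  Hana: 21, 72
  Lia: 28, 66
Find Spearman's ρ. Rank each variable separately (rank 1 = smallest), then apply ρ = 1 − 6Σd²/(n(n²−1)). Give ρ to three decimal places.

-0.071

Ranks of variable 1: 1, 3, 4, 6, 2, 5, 7
Ranks of variable 2: 6, 3, 7, 2, 1, 5, 4
d = r₁ − r₂: -5, 0, -3, 4, 1, 0, 3
d²: 25, 0, 9, 16, 1, 0, 9; Σd² = 60
ρ = 1 − 6·60/(7·48) = 1 − 360/336 = -0.071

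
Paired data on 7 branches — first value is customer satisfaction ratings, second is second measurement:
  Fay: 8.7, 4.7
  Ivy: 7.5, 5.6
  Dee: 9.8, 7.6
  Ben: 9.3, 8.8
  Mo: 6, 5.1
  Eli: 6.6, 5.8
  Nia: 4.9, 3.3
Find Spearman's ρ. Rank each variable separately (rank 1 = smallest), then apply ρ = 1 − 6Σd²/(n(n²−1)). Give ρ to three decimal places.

Ranks of variable 1: 5, 4, 7, 6, 2, 3, 1
Ranks of variable 2: 2, 4, 6, 7, 3, 5, 1
d = r₁ − r₂: 3, 0, 1, -1, -1, -2, 0
d²: 9, 0, 1, 1, 1, 4, 0; Σd² = 16
ρ = 1 − 6·16/(7·48) = 1 − 96/336 = 0.714

0.714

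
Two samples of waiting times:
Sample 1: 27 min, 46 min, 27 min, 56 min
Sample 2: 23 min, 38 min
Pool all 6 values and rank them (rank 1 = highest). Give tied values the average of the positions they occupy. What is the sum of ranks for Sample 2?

9

Sorted (descending): 56, 46, 38, 27, 27, 23
The 2 values of 27 occupy positions 4–5 → average rank (4+5)/2 = 4.5.
Sample 2 values → pooled ranks: 23→6, 38→3
Rank sum = 6 + 3 = 9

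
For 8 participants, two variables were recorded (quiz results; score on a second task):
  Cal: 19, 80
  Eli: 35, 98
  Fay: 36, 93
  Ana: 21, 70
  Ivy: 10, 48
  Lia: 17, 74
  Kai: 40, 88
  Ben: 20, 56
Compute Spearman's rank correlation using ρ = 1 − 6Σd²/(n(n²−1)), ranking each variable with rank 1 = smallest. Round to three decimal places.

0.714

Ranks of variable 1: 3, 6, 7, 5, 1, 2, 8, 4
Ranks of variable 2: 5, 8, 7, 3, 1, 4, 6, 2
d = r₁ − r₂: -2, -2, 0, 2, 0, -2, 2, 2
d²: 4, 4, 0, 4, 0, 4, 4, 4; Σd² = 24
ρ = 1 − 6·24/(8·63) = 1 − 144/504 = 0.714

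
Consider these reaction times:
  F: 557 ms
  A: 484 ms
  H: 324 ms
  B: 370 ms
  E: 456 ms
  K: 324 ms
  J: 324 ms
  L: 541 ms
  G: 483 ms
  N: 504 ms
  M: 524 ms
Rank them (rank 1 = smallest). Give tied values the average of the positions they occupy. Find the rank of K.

2

Sorted (ascending): 324, 324, 324, 370, 456, 483, 484, 504, 524, 541, 557
The 3 values of 324 occupy positions 1–3 → average rank 2.
K has value 324 ms → rank 2.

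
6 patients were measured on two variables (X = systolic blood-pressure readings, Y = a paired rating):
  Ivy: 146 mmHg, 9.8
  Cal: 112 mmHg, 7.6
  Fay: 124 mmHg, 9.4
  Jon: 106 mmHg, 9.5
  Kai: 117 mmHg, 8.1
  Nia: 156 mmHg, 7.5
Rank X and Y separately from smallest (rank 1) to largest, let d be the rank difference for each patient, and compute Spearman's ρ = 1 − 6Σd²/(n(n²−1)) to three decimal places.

-0.200

Ranks of variable 1: 5, 2, 4, 1, 3, 6
Ranks of variable 2: 6, 2, 4, 5, 3, 1
d = r₁ − r₂: -1, 0, 0, -4, 0, 5
d²: 1, 0, 0, 16, 0, 25; Σd² = 42
ρ = 1 − 6·42/(6·35) = 1 − 252/210 = -0.200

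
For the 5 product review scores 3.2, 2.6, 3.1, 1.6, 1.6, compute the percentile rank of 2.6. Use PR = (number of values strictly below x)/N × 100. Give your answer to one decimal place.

N = 5.
Strictly below 2.6: 2. Equal to 2.6: 1.
PR = 2/5 × 100 = 40.0

40.0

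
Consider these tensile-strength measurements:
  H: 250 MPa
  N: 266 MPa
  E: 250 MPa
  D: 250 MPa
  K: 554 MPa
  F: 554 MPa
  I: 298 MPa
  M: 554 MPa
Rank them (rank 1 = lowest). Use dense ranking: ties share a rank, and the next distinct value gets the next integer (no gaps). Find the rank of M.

Sorted (ascending): 250, 250, 250, 266, 298, 554, 554, 554
The 3 values of 250 share dense rank 1.
The 3 values of 554 share dense rank 4.
Remaining distinct values take the next consecutive integers.
M has value 554 MPa → rank 4.

4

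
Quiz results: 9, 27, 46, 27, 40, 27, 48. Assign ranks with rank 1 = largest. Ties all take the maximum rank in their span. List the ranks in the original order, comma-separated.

Sorted (descending): 48, 46, 40, 27, 27, 27, 9
The 3 values of 27 occupy positions 4–6 → each gets rank 6.

7, 6, 2, 6, 3, 6, 1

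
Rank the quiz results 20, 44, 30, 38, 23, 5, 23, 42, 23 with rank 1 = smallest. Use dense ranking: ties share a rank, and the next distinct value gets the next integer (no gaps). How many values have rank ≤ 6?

Sorted (ascending): 5, 20, 23, 23, 23, 30, 38, 42, 44
The 3 values of 23 share dense rank 3.
Remaining distinct values take the next consecutive integers.
Ranks ≤ 6: {1, 2, 3, 3, 3, 4, 5, 6} → 8 values.

8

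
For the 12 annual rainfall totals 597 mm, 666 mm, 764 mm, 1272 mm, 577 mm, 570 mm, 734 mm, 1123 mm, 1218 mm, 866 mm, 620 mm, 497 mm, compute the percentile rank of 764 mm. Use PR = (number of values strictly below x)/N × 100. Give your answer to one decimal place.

N = 12.
Strictly below 764: 7. Equal to 764: 1.
PR = 7/12 × 100 = 58.3

58.3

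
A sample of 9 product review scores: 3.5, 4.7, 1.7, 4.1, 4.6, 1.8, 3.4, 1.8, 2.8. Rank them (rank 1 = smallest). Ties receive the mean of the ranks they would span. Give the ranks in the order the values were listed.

6, 9, 1, 7, 8, 2.5, 5, 2.5, 4

Sorted (ascending): 1.7, 1.8, 1.8, 2.8, 3.4, 3.5, 4.1, 4.6, 4.7
The 2 values of 1.8 occupy positions 2–3 → average rank (2+3)/2 = 2.5.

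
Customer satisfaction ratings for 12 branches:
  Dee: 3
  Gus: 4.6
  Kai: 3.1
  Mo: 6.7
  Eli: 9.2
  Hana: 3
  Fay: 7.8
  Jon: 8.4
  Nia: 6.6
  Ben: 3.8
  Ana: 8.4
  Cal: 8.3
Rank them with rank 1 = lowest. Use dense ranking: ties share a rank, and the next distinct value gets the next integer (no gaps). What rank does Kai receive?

2

Sorted (ascending): 3, 3, 3.1, 3.8, 4.6, 6.6, 6.7, 7.8, 8.3, 8.4, 8.4, 9.2
The 2 values of 3 share dense rank 1.
The 2 values of 8.4 share dense rank 9.
Remaining distinct values take the next consecutive integers.
Kai has value 3.1 → rank 2.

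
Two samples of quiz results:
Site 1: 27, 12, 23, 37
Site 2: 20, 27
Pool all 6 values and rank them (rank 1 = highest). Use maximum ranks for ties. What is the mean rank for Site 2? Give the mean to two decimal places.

4.00

Sorted (descending): 37, 27, 27, 23, 20, 12
The 2 values of 27 occupy positions 2–3 → each gets rank 3.
Site 2 values → pooled ranks: 20→5, 27→3
Mean rank = (5 + 3) / 2 = 4.00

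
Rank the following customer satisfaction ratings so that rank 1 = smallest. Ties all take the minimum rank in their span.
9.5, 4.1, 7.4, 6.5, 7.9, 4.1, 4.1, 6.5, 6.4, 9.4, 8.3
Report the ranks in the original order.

11, 1, 7, 5, 8, 1, 1, 5, 4, 10, 9

Sorted (ascending): 4.1, 4.1, 4.1, 6.4, 6.5, 6.5, 7.4, 7.9, 8.3, 9.4, 9.5
The 3 values of 4.1 occupy positions 1–3 → each gets rank 1.
The 2 values of 6.5 occupy positions 5–6 → each gets rank 5.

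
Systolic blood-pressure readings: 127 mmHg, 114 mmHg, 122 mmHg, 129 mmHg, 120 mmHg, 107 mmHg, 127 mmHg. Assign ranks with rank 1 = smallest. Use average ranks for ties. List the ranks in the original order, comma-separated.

5.5, 2, 4, 7, 3, 1, 5.5

Sorted (ascending): 107, 114, 120, 122, 127, 127, 129
The 2 values of 127 occupy positions 5–6 → average rank (5+6)/2 = 5.5.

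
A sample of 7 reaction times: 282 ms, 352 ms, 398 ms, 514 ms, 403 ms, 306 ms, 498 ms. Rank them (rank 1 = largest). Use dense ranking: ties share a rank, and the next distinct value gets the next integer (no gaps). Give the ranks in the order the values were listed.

7, 5, 4, 1, 3, 6, 2

Sorted (descending): 514, 498, 403, 398, 352, 306, 282
No ties — each value takes its position as its rank.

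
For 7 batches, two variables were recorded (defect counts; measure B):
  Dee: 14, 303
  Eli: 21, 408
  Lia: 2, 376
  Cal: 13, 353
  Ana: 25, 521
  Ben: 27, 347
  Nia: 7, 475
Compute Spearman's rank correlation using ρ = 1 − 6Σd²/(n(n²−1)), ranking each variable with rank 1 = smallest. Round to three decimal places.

Ranks of variable 1: 4, 5, 1, 3, 6, 7, 2
Ranks of variable 2: 1, 5, 4, 3, 7, 2, 6
d = r₁ − r₂: 3, 0, -3, 0, -1, 5, -4
d²: 9, 0, 9, 0, 1, 25, 16; Σd² = 60
ρ = 1 − 6·60/(7·48) = 1 − 360/336 = -0.071

-0.071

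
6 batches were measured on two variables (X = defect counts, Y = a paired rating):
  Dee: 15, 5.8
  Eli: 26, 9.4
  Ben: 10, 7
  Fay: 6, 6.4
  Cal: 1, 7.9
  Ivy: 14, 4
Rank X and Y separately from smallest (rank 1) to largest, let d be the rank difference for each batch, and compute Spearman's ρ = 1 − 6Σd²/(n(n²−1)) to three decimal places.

-0.029

Ranks of variable 1: 5, 6, 3, 2, 1, 4
Ranks of variable 2: 2, 6, 4, 3, 5, 1
d = r₁ − r₂: 3, 0, -1, -1, -4, 3
d²: 9, 0, 1, 1, 16, 9; Σd² = 36
ρ = 1 − 6·36/(6·35) = 1 − 216/210 = -0.029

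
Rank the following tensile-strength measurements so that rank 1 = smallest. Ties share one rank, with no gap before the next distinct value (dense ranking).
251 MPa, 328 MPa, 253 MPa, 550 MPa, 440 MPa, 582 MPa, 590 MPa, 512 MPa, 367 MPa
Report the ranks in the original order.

1, 3, 2, 7, 5, 8, 9, 6, 4

Sorted (ascending): 251, 253, 328, 367, 440, 512, 550, 582, 590
No ties — each value takes its position as its rank.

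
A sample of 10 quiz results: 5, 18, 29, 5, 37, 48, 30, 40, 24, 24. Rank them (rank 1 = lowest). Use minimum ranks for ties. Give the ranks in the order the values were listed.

1, 3, 6, 1, 8, 10, 7, 9, 4, 4

Sorted (ascending): 5, 5, 18, 24, 24, 29, 30, 37, 40, 48
The 2 values of 5 occupy positions 1–2 → each gets rank 1.
The 2 values of 24 occupy positions 4–5 → each gets rank 4.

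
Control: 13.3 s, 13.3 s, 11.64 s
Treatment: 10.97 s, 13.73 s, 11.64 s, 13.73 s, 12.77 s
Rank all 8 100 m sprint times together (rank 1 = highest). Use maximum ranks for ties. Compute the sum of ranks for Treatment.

24

Sorted (descending): 13.73, 13.73, 13.3, 13.3, 12.77, 11.64, 11.64, 10.97
The 2 values of 13.73 occupy positions 1–2 → each gets rank 2.
The 2 values of 13.3 occupy positions 3–4 → each gets rank 4.
The 2 values of 11.64 occupy positions 6–7 → each gets rank 7.
Treatment values → pooled ranks: 10.97→8, 13.73→2, 11.64→7, 13.73→2, 12.77→5
Rank sum = 8 + 2 + 7 + 2 + 5 = 24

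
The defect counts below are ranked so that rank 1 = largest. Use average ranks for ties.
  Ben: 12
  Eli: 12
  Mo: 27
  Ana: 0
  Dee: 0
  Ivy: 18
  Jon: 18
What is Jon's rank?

Sorted (descending): 27, 18, 18, 12, 12, 0, 0
The 2 values of 18 occupy positions 2–3 → average rank (2+3)/2 = 2.5.
The 2 values of 12 occupy positions 4–5 → average rank (4+5)/2 = 4.5.
The 2 values of 0 occupy positions 6–7 → average rank (6+7)/2 = 6.5.
Jon has value 18 → rank 2.5.

2.5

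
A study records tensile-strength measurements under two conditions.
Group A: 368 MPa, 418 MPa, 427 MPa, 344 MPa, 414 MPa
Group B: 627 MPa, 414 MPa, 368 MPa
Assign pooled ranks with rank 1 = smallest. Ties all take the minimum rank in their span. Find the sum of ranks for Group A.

20

Sorted (ascending): 344, 368, 368, 414, 414, 418, 427, 627
The 2 values of 368 occupy positions 2–3 → each gets rank 2.
The 2 values of 414 occupy positions 4–5 → each gets rank 4.
Group A values → pooled ranks: 368→2, 418→6, 427→7, 344→1, 414→4
Rank sum = 2 + 6 + 7 + 1 + 4 = 20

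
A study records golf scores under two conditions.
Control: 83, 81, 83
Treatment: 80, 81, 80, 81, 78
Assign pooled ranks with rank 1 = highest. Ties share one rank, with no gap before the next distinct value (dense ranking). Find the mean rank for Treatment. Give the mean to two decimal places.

2.80

Sorted (descending): 83, 83, 81, 81, 81, 80, 80, 78
The 2 values of 83 share dense rank 1.
The 3 values of 81 share dense rank 2.
The 2 values of 80 share dense rank 3.
Remaining distinct values take the next consecutive integers.
Treatment values → pooled ranks: 80→3, 81→2, 80→3, 81→2, 78→4
Mean rank = (3 + 2 + 3 + 2 + 4) / 5 = 2.80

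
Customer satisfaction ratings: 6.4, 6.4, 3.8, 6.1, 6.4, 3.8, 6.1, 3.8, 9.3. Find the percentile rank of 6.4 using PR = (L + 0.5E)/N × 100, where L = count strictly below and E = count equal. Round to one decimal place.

72.2

N = 9.
Strictly below 6.4: 5. Equal to 6.4: 3.
PR = (5 + 0.5·3)/9 × 100 = 72.2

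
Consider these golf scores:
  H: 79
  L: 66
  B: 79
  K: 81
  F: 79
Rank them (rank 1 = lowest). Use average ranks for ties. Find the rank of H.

3

Sorted (ascending): 66, 79, 79, 79, 81
The 3 values of 79 occupy positions 2–4 → average rank 3.
H has value 79 → rank 3.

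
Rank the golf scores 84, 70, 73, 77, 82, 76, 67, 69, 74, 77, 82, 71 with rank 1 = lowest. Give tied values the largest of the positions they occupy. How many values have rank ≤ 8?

7

Sorted (ascending): 67, 69, 70, 71, 73, 74, 76, 77, 77, 82, 82, 84
The 2 values of 77 occupy positions 8–9 → each gets rank 9.
The 2 values of 82 occupy positions 10–11 → each gets rank 11.
Ranks ≤ 8: {1, 2, 3, 4, 5, 6, 7} → 7 values.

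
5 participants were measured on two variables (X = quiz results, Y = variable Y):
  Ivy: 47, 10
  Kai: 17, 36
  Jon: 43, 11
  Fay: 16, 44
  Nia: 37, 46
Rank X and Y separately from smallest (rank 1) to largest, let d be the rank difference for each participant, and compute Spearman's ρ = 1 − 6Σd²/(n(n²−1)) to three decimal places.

-0.700

Ranks of variable 1: 5, 2, 4, 1, 3
Ranks of variable 2: 1, 3, 2, 4, 5
d = r₁ − r₂: 4, -1, 2, -3, -2
d²: 16, 1, 4, 9, 4; Σd² = 34
ρ = 1 − 6·34/(5·24) = 1 − 204/120 = -0.700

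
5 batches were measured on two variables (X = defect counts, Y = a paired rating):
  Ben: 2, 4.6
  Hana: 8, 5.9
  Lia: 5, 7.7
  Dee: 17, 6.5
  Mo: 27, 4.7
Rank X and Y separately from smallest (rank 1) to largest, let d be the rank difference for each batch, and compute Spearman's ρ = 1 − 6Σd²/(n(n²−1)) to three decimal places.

0.100

Ranks of variable 1: 1, 3, 2, 4, 5
Ranks of variable 2: 1, 3, 5, 4, 2
d = r₁ − r₂: 0, 0, -3, 0, 3
d²: 0, 0, 9, 0, 9; Σd² = 18
ρ = 1 − 6·18/(5·24) = 1 − 108/120 = 0.100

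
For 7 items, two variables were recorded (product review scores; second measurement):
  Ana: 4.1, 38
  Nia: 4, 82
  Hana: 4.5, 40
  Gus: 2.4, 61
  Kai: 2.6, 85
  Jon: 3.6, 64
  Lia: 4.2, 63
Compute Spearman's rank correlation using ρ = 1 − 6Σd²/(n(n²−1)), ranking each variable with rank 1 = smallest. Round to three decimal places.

Ranks of variable 1: 5, 4, 7, 1, 2, 3, 6
Ranks of variable 2: 1, 6, 2, 3, 7, 5, 4
d = r₁ − r₂: 4, -2, 5, -2, -5, -2, 2
d²: 16, 4, 25, 4, 25, 4, 4; Σd² = 82
ρ = 1 − 6·82/(7·48) = 1 − 492/336 = -0.464

-0.464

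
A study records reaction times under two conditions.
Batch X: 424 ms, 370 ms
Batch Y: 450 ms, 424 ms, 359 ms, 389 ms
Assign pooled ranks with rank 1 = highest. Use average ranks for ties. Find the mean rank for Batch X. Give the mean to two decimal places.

3.75

Sorted (descending): 450, 424, 424, 389, 370, 359
The 2 values of 424 occupy positions 2–3 → average rank (2+3)/2 = 2.5.
Batch X values → pooled ranks: 424→2.5, 370→5
Mean rank = (2.5 + 5) / 2 = 3.75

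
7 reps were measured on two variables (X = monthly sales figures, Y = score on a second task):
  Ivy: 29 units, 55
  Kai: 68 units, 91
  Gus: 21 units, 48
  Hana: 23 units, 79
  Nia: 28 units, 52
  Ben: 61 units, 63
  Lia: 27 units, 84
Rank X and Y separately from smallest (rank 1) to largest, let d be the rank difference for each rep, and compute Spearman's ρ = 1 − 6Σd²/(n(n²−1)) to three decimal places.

0.464

Ranks of variable 1: 5, 7, 1, 2, 4, 6, 3
Ranks of variable 2: 3, 7, 1, 5, 2, 4, 6
d = r₁ − r₂: 2, 0, 0, -3, 2, 2, -3
d²: 4, 0, 0, 9, 4, 4, 9; Σd² = 30
ρ = 1 − 6·30/(7·48) = 1 − 180/336 = 0.464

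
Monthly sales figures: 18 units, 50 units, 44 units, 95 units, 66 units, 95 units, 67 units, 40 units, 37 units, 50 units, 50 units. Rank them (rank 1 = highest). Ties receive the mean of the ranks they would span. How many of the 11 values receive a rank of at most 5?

Sorted (descending): 95, 95, 67, 66, 50, 50, 50, 44, 40, 37, 18
The 2 values of 95 occupy positions 1–2 → average rank (1+2)/2 = 1.5.
The 3 values of 50 occupy positions 5–7 → average rank 6.
Ranks ≤ 5: {1.5, 1.5, 3, 4} → 4 values.

4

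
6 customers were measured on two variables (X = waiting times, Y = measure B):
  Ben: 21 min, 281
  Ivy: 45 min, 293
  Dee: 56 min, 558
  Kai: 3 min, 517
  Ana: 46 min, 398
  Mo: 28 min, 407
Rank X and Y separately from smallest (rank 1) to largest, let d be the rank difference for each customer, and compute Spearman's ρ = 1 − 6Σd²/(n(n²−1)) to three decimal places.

Ranks of variable 1: 2, 4, 6, 1, 5, 3
Ranks of variable 2: 1, 2, 6, 5, 3, 4
d = r₁ − r₂: 1, 2, 0, -4, 2, -1
d²: 1, 4, 0, 16, 4, 1; Σd² = 26
ρ = 1 − 6·26/(6·35) = 1 − 156/210 = 0.257

0.257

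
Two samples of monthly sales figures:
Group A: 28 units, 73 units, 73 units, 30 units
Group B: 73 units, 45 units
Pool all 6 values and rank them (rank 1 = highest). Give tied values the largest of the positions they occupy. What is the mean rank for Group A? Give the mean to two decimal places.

Sorted (descending): 73, 73, 73, 45, 30, 28
The 3 values of 73 occupy positions 1–3 → each gets rank 3.
Group A values → pooled ranks: 28→6, 73→3, 73→3, 30→5
Mean rank = (6 + 3 + 3 + 5) / 4 = 4.25

4.25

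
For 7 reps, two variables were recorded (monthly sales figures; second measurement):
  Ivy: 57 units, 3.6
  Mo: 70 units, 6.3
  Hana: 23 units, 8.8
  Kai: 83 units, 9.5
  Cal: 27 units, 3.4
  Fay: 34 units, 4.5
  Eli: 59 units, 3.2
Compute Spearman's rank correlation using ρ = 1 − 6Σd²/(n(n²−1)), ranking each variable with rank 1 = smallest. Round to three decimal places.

Ranks of variable 1: 4, 6, 1, 7, 2, 3, 5
Ranks of variable 2: 3, 5, 6, 7, 2, 4, 1
d = r₁ − r₂: 1, 1, -5, 0, 0, -1, 4
d²: 1, 1, 25, 0, 0, 1, 16; Σd² = 44
ρ = 1 − 6·44/(7·48) = 1 − 264/336 = 0.214

0.214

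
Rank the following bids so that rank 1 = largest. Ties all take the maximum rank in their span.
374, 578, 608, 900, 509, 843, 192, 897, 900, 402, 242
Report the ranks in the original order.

9, 6, 5, 2, 7, 4, 11, 3, 2, 8, 10

Sorted (descending): 900, 900, 897, 843, 608, 578, 509, 402, 374, 242, 192
The 2 values of 900 occupy positions 1–2 → each gets rank 2.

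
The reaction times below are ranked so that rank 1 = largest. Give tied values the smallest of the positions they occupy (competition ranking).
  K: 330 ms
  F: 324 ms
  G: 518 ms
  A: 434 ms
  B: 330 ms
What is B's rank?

Sorted (descending): 518, 434, 330, 330, 324
The 2 values of 330 occupy positions 3–4 → each gets rank 3.
B has value 330 ms → rank 3.

3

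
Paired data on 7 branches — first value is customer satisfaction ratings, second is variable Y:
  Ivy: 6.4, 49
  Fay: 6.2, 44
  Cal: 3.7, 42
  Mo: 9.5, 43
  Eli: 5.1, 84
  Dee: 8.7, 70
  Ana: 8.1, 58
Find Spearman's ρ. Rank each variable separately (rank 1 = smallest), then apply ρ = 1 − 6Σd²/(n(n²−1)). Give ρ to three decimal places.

Ranks of variable 1: 4, 3, 1, 7, 2, 6, 5
Ranks of variable 2: 4, 3, 1, 2, 7, 6, 5
d = r₁ − r₂: 0, 0, 0, 5, -5, 0, 0
d²: 0, 0, 0, 25, 25, 0, 0; Σd² = 50
ρ = 1 − 6·50/(7·48) = 1 − 300/336 = 0.107

0.107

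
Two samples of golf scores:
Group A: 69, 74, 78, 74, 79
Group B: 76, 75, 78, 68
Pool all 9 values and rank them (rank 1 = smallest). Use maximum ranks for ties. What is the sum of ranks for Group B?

20

Sorted (ascending): 68, 69, 74, 74, 75, 76, 78, 78, 79
The 2 values of 74 occupy positions 3–4 → each gets rank 4.
The 2 values of 78 occupy positions 7–8 → each gets rank 8.
Group B values → pooled ranks: 76→6, 75→5, 78→8, 68→1
Rank sum = 6 + 5 + 8 + 1 = 20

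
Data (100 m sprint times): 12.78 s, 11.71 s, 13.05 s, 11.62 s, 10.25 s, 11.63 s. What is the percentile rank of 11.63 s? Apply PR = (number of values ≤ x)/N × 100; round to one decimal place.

50.0

N = 6.
Strictly below 11.63: 2. Equal to 11.63: 1.
PR = 3/6 × 100 = 50.0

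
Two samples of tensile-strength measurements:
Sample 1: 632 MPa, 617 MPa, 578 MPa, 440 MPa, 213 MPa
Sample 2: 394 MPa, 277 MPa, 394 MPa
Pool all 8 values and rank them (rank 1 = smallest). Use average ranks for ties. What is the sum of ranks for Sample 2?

9

Sorted (ascending): 213, 277, 394, 394, 440, 578, 617, 632
The 2 values of 394 occupy positions 3–4 → average rank (3+4)/2 = 3.5.
Sample 2 values → pooled ranks: 394→3.5, 277→2, 394→3.5
Rank sum = 3.5 + 2 + 3.5 = 9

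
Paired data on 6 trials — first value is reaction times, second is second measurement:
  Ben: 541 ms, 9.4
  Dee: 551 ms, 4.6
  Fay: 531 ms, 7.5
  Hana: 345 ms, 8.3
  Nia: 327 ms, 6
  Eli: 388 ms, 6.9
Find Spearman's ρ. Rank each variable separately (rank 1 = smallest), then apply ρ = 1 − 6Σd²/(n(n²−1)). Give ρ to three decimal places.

-0.029

Ranks of variable 1: 5, 6, 4, 2, 1, 3
Ranks of variable 2: 6, 1, 4, 5, 2, 3
d = r₁ − r₂: -1, 5, 0, -3, -1, 0
d²: 1, 25, 0, 9, 1, 0; Σd² = 36
ρ = 1 − 6·36/(6·35) = 1 − 216/210 = -0.029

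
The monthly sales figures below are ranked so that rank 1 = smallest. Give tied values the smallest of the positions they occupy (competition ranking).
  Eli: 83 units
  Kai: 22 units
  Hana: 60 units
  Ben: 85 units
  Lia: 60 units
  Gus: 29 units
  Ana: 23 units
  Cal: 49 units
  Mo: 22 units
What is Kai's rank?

1

Sorted (ascending): 22, 22, 23, 29, 49, 60, 60, 83, 85
The 2 values of 22 occupy positions 1–2 → each gets rank 1.
The 2 values of 60 occupy positions 6–7 → each gets rank 6.
Kai has value 22 units → rank 1.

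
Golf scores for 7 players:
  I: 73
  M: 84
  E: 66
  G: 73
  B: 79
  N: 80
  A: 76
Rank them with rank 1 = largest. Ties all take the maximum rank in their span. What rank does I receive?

6

Sorted (descending): 84, 80, 79, 76, 73, 73, 66
The 2 values of 73 occupy positions 5–6 → each gets rank 6.
I has value 73 → rank 6.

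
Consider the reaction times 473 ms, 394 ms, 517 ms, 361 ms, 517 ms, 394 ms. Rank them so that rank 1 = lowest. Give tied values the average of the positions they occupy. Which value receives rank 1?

361

Sorted (ascending): 361, 394, 394, 473, 517, 517
The 2 values of 394 occupy positions 2–3 → average rank (2+3)/2 = 2.5.
The 2 values of 517 occupy positions 5–6 → average rank (5+6)/2 = 5.5.
Rank 1 → value 361.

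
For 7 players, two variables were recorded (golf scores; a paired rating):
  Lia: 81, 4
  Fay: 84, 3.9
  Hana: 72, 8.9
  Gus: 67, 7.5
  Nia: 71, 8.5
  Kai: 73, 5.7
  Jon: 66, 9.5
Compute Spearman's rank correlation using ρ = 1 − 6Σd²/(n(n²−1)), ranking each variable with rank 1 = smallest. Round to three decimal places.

Ranks of variable 1: 6, 7, 4, 2, 3, 5, 1
Ranks of variable 2: 2, 1, 6, 4, 5, 3, 7
d = r₁ − r₂: 4, 6, -2, -2, -2, 2, -6
d²: 16, 36, 4, 4, 4, 4, 36; Σd² = 104
ρ = 1 − 6·104/(7·48) = 1 − 624/336 = -0.857

-0.857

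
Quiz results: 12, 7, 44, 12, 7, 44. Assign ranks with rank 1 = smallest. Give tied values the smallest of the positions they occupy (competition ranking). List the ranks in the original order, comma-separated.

3, 1, 5, 3, 1, 5

Sorted (ascending): 7, 7, 12, 12, 44, 44
The 2 values of 7 occupy positions 1–2 → each gets rank 1.
The 2 values of 12 occupy positions 3–4 → each gets rank 3.
The 2 values of 44 occupy positions 5–6 → each gets rank 5.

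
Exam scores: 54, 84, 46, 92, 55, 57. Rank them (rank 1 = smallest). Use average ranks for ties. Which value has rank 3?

55

Sorted (ascending): 46, 54, 55, 57, 84, 92
No ties — each value takes its position as its rank.
Rank 3 → value 55.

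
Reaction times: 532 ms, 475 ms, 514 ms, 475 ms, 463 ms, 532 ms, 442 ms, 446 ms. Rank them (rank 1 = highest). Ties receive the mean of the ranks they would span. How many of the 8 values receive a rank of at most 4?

Sorted (descending): 532, 532, 514, 475, 475, 463, 446, 442
The 2 values of 532 occupy positions 1–2 → average rank (1+2)/2 = 1.5.
The 2 values of 475 occupy positions 4–5 → average rank (4+5)/2 = 4.5.
Ranks ≤ 4: {1.5, 1.5, 3} → 3 values.

3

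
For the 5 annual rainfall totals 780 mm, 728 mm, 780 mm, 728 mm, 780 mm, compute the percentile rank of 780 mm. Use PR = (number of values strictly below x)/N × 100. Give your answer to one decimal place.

40.0

N = 5.
Strictly below 780: 2. Equal to 780: 3.
PR = 2/5 × 100 = 40.0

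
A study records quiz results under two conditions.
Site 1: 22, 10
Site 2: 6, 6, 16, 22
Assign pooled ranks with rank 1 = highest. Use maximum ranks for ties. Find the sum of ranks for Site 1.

6

Sorted (descending): 22, 22, 16, 10, 6, 6
The 2 values of 22 occupy positions 1–2 → each gets rank 2.
The 2 values of 6 occupy positions 5–6 → each gets rank 6.
Site 1 values → pooled ranks: 22→2, 10→4
Rank sum = 2 + 4 = 6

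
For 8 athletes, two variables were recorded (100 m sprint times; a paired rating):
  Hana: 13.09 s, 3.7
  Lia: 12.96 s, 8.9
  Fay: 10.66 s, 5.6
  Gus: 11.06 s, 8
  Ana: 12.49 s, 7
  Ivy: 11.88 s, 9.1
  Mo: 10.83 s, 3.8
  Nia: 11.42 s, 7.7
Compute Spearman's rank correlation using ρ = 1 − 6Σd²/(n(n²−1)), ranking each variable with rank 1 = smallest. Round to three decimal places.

0.095

Ranks of variable 1: 8, 7, 1, 3, 6, 5, 2, 4
Ranks of variable 2: 1, 7, 3, 6, 4, 8, 2, 5
d = r₁ − r₂: 7, 0, -2, -3, 2, -3, 0, -1
d²: 49, 0, 4, 9, 4, 9, 0, 1; Σd² = 76
ρ = 1 − 6·76/(8·63) = 1 − 456/504 = 0.095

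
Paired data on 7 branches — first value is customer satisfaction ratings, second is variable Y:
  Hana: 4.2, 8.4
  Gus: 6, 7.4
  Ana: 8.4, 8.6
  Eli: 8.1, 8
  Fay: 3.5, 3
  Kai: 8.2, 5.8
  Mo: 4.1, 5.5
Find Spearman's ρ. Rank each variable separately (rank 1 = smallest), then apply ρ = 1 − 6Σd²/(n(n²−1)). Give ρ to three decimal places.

0.679

Ranks of variable 1: 3, 4, 7, 5, 1, 6, 2
Ranks of variable 2: 6, 4, 7, 5, 1, 3, 2
d = r₁ − r₂: -3, 0, 0, 0, 0, 3, 0
d²: 9, 0, 0, 0, 0, 9, 0; Σd² = 18
ρ = 1 − 6·18/(7·48) = 1 − 108/336 = 0.679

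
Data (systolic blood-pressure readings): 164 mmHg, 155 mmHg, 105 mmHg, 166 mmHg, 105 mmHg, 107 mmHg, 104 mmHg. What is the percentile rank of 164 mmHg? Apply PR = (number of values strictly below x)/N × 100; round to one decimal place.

N = 7.
Strictly below 164: 5. Equal to 164: 1.
PR = 5/7 × 100 = 71.4

71.4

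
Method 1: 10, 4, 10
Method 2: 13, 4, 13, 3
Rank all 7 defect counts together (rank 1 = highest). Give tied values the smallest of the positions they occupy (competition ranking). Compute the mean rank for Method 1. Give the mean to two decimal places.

3.67

Sorted (descending): 13, 13, 10, 10, 4, 4, 3
The 2 values of 13 occupy positions 1–2 → each gets rank 1.
The 2 values of 10 occupy positions 3–4 → each gets rank 3.
The 2 values of 4 occupy positions 5–6 → each gets rank 5.
Method 1 values → pooled ranks: 10→3, 4→5, 10→3
Mean rank = (3 + 5 + 3) / 3 = 3.67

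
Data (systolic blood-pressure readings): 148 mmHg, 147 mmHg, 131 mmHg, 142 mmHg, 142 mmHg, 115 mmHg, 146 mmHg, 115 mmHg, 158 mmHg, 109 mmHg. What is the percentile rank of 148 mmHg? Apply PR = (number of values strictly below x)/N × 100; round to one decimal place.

N = 10.
Strictly below 148: 8. Equal to 148: 1.
PR = 8/10 × 100 = 80.0

80.0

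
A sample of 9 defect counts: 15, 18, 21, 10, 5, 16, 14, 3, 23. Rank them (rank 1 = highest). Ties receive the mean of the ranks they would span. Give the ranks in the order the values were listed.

5, 3, 2, 7, 8, 4, 6, 9, 1

Sorted (descending): 23, 21, 18, 16, 15, 14, 10, 5, 3
No ties — each value takes its position as its rank.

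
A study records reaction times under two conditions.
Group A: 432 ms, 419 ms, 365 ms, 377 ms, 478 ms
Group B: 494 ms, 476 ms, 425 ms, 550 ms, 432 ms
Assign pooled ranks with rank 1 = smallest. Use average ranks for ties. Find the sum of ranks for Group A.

19.5

Sorted (ascending): 365, 377, 419, 425, 432, 432, 476, 478, 494, 550
The 2 values of 432 occupy positions 5–6 → average rank (5+6)/2 = 5.5.
Group A values → pooled ranks: 432→5.5, 419→3, 365→1, 377→2, 478→8
Rank sum = 5.5 + 3 + 1 + 2 + 8 = 19.5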